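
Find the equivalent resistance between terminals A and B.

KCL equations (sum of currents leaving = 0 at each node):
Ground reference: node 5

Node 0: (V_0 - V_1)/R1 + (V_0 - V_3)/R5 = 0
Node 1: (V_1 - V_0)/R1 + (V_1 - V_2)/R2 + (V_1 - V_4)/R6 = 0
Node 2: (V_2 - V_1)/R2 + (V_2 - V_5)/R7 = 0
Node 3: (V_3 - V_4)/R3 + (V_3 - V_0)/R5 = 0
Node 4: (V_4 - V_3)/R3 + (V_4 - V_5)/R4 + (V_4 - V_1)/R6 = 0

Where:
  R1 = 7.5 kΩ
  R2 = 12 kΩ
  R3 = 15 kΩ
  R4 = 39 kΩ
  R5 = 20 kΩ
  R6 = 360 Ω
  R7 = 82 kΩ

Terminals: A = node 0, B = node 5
The network is not a plain series/parallel combination. Inject a 1 A test current into terminal A (node 0) and return it from terminal B (node 5); then R_eq = V_A / (1 A).
Nodal analysis, taking node 5 as the 0 V reference.
Current source I_test pushes 1 A into node 0 and draws it out of node 5.
KCL at each unknown node (sum of currents leaving = 0; resistances in Ω):
  Node 0: (V_0 - V_1)/7500 + (V_0 - V_3)/20000 - 1 = 0
  Node 1: (V_1 - V_0)/7500 + (V_1 - V_2)/12000 + (V_1 - V_4)/360 = 0
  Node 2: (V_2 - V_1)/12000 + (V_2 - 0)/82000 = 0
  Node 3: (V_3 - V_0)/20000 + (V_3 - V_4)/15000 = 0
  Node 4: (V_4 - V_1)/360 + (V_4 - V_3)/15000 + (V_4 - 0)/39000 = 0
Collecting terms (coefficients in siemens):
  0.0001833·V_0 - 0.0001333·V_1 - 0.00005·V_3 = 1
  0.002994·V_1 - 0.0001333·V_0 - 0.00008333·V_2 - 0.002778·V_4 = 0
  0.00009553·V_2 - 0.00008333·V_1 = 0
  0.0001167·V_3 - 0.00005·V_0 - 0.00006667·V_4 = 0
  0.00287·V_4 - 0.002778·V_1 - 0.00006667·V_3 = 0
Solving these 5 simultaneous equations (Gaussian elimination) gives:
  V_0 = 33840 V, V_1 = 27700 V, V_2 = 24160 V, V_3 = 30220 V
  V_4 = 27510 V
R_eq = V_0 / 1 A = 33840 Ω = 33.84 kΩ

Final answer: 33.84 kΩ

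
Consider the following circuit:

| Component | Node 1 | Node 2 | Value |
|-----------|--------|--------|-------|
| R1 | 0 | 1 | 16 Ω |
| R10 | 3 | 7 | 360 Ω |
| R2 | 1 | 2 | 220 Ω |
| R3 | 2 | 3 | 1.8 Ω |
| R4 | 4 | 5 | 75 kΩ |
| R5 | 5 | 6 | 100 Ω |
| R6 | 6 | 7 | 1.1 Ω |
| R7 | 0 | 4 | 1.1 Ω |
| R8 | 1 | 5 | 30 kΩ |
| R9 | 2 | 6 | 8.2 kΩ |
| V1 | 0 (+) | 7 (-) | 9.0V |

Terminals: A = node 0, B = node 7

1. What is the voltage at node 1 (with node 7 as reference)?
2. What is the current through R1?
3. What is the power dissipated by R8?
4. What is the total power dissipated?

Nodal analysis, taking node 7 as the 0 V reference.
Source V1 fixes V_0 = 9 V.
KCL at each unknown node (sum of currents leaving = 0; resistances in Ω):
  Node 1: (V_1 - 9)/16 + (V_1 - V_2)/220 + (V_1 - V_5)/30000 = 0
  Node 2: (V_2 - V_1)/220 + (V_2 - V_3)/1.8 + (V_2 - V_6)/8200 = 0
  Node 3: (V_3 - V_2)/1.8 + (V_3 - 0)/360 = 0
  Node 4: (V_4 - V_5)/75000 + (V_4 - 9)/1.1 = 0
  Node 5: (V_5 - V_4)/75000 + (V_5 - V_6)/100 + (V_5 - V_1)/30000 = 0
  Node 6: (V_6 - V_5)/100 + (V_6 - 0)/1.1 + (V_6 - V_2)/8200 = 0
Collecting terms (coefficients in siemens):
  0.06708·V_1 - 0.004545·V_2 - 0.00003333·V_5 = 0.5625
  0.5602·V_2 - 0.004545·V_1 - 0.5556·V_3 - 0.000122·V_6 = 0
  0.5583·V_3 - 0.5556·V_2 = 0
  0.9091·V_4 - 0.00001333·V_5 = 8.182
  0.01005·V_5 - 0.00003333·V_1 - 0.00001333·V_4 - 0.01·V_6 = 0
  0.9192·V_6 - 0.000122·V_2 - 0.01·V_5 = 0
Solving these 6 simultaneous equations (Gaussian elimination) gives:
  V_1 = 8.748 V, V_2 = 5.351 V, V_3 = 5.324 V, V_4 = 9 V
  V_5 = 0.04213 V, V_6 = 0.001168 V
Part 1:
  Read off the nodal solution: V_1 = 8.748 V
Part 2:
  I_R1 = (V_0 - V_1)/R1 = (9 - 8.748)/16 = 0.01573 A
  Magnitude: I_R1 = 0.01573 A
Part 3:
  I_R8 = (V_1 - V_5)/R8 = (8.748 - 0.04213)/30000 = 0.0002902 A
  P_R8 = I_R8² × R8 = (0.0002902)² × 30000 = 0.002527 W
Part 4:
  Power in each resistor, P = (ΔV)²/R:
    P_R1 = (9 - 8.748)²/16 = 0.00396 W
    P_R2 = (8.748 - 5.351)²/220 = 0.05246 W
    P_R3 = (5.351 - 5.324)²/1.8 = 0.0003937 W
    P_R4 = (9 - 0.04213)²/75000 = 0.00107 W
    P_R5 = (0.04213 - 0.001168)²/100 = 0.00001678 W
    P_R6 = (0.001168 - 0)²/1.1 = 0.000001241 W
    P_R7 = (9 - 9)²/1.1 = 0.00000001569 W
    P_R8 = (8.748 - 0.04213)²/30000 = 0.002527 W
    P_R9 = (5.351 - 0.001168)²/8200 = 0.00349 W
    P_R10 = (5.324 - 0)²/360 = 0.07875 W
  P_total = P_R1 + P_R2 + P_R3 + P_R4 + P_R5 + P_R6 + P_R7 + P_R8 + P_R9 + P_R10 = 0.1427 W

Final answers:
1. V_1 = 8.748 V
2. I_R1 = 0.01573 A
3. P_R8 = 0.002527 W
4. P_total = 0.1427 W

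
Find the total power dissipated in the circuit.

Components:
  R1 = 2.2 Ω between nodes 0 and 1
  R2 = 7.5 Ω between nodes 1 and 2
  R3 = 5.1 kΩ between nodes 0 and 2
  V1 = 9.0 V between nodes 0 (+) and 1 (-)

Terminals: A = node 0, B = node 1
Nodal analysis, taking node 1 as the 0 V reference.
Source V1 fixes V_0 = 9 V.
KCL at each unknown node (sum of currents leaving = 0; resistances in Ω):
  Node 2: (V_2 - 0)/7.5 + (V_2 - 9)/5100 = 0
Collecting terms: 0.1335 × V_2 = 0.001765  =>  V_2 = 0.01322 V
Power in each resistor, P = (ΔV)²/R:
  P_R1 = (9 - 0)²/2.2 = 36.82 W
  P_R2 = (0 - 0.01322)²/7.5 = 0.00002329 W
  P_R3 = (9 - 0.01322)²/5100 = 0.01584 W
P_total = P_R1 + P_R2 + P_R3 = 36.83 W

Final answer: 36.83 W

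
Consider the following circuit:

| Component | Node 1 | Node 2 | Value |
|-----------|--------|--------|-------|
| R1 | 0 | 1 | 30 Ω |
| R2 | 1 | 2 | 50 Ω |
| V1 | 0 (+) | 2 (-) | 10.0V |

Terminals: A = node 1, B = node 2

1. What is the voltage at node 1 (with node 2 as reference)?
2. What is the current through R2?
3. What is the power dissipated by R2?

Nodal analysis, taking node 2 as the 0 V reference.
Source V1 fixes V_0 = 10 V.
KCL at each unknown node (sum of currents leaving = 0; resistances in Ω):
  Node 1: (V_1 - 10)/30 + (V_1 - 0)/50 = 0
Collecting terms: 0.05333 × V_1 = 0.3333  =>  V_1 = 6.25 V
Part 1:
  Read off the nodal solution: V_1 = 6.25 V
Part 2:
  I_R2 = (V_1 - V_2)/R2 = (6.25 - 0)/50 = 0.125 A
  Magnitude: I_R2 = 0.125 A
Part 3:
  I_R2 = (V_1 - V_2)/R2 = (6.25 - 0)/50 = 0.125 A
  P_R2 = I_R2² × R2 = (0.125)² × 50 = 0.7812 W

Final answers:
1. V_1 = 6.25 V
2. I_R2 = 0.125 A
3. P_R2 = 0.7812 W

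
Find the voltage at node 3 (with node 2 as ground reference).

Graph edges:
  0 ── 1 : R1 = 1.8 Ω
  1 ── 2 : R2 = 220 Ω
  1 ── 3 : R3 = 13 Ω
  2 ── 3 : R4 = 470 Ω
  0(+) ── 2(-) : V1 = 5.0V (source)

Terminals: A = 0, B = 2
Nodal analysis, taking node 2 as the 0 V reference.
Source V1 fixes V_0 = 5 V.
KCL at each unknown node (sum of currents leaving = 0; resistances in Ω):
  Node 1: (V_1 - 5)/1.8 + (V_1 - 0)/220 + (V_1 - V_3)/13 = 0
  Node 3: (V_3 - V_1)/13 + (V_3 - 0)/470 = 0
Collecting terms (coefficients in siemens):
  0.637·V_1 - 0.07692·V_3 = 2.778
  0.07905·V_3 - 0.07692·V_1 = 0
Determinant D = (0.637)(0.07905) - (-0.07692)(-0.07692) = 0.04444
V_1 = [(2.778)(0.07905) - (-0.07692)(0)]/D = 4.941 V
V_3 = [(0.637)(0) - (2.778)(-0.07692)]/D = 4.808 V
The requested potential is V_3 = 4.808 V.

Final answer: V_3 = 4.808 V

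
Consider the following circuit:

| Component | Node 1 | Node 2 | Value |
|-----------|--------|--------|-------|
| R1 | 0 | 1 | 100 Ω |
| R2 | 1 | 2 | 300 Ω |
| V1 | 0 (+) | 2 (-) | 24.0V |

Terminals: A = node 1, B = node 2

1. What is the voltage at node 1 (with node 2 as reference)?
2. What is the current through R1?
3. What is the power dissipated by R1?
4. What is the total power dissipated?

Nodal analysis, taking node 2 as the 0 V reference.
Source V1 fixes V_0 = 24 V.
KCL at each unknown node (sum of currents leaving = 0; resistances in Ω):
  Node 1: (V_1 - 24)/100 + (V_1 - 0)/300 = 0
Collecting terms: 0.01333 × V_1 = 0.24  =>  V_1 = 18 V
Part 1:
  Read off the nodal solution: V_1 = 18 V
Part 2:
  I_R1 = (V_0 - V_1)/R1 = (24 - 18)/100 = 0.06 A
  Magnitude: I_R1 = 0.06 A
Part 3:
  I_R1 = (V_0 - V_1)/R1 = (24 - 18)/100 = 0.06 A
  P_R1 = I_R1² × R1 = (0.06)² × 100 = 0.36 W
Part 4:
  Power in each resistor, P = (ΔV)²/R:
    P_R1 = (24 - 18)²/100 = 0.36 W
    P_R2 = (18 - 0)²/300 = 1.08 W
  P_total = P_R1 + P_R2 = 1.44 W

Final answers:
1. V_1 = 18 V
2. I_R1 = 0.06 A
3. P_R1 = 0.36 W
4. P_total = 1.44 W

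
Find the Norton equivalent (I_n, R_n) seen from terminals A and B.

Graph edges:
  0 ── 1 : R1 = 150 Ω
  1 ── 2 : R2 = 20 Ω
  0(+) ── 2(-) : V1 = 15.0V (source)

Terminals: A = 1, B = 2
Find the Thévenin equivalent first; then I_n = V_th/R_th and R_n = R_th.
Step 1 — V_th is the open-circuit voltage V_A - V_B (nothing connected across the terminals).
Nodal analysis, taking node 2 as the 0 V reference.
Source V1 fixes V_0 = 15 V.
KCL at each unknown node (sum of currents leaving = 0; resistances in Ω):
  Node 1: (V_1 - 15)/150 + (V_1 - 0)/20 = 0
Collecting terms: 0.05667 × V_1 = 0.1  =>  V_1 = 1.765 V
V_th = V_1 - V_2 = 1.765 - 0 = 1.765 V
Step 2 — R_th: zero the source — replace V1 by a short circuit (node 2 merges into node 0) — and find the resistance seen between A (node 1) and B (node 0).
Reduce the network between node 1 (A) and node 0 (B) by series/parallel combination:
  Rp1 = R1 ‖ R2 (parallel, both between nodes 0 and 1) = 1/(1/150 + 1/20) = 17.65 Ω
R_th = 17.65 Ω
I_n = V_th/R_th = 1.765/17.65 = 0.1 A, and R_n = R_th = 17.65 Ω

Final answer: I_n = 0.1 A, R_n = 17.65 Ω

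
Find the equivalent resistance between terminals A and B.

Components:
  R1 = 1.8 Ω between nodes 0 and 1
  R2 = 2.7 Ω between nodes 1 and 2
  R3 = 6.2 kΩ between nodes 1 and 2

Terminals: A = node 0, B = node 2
Reduce the network between node 0 (A) and node 2 (B) by series/parallel combination:
  Rp1 = R2 ‖ R3 (parallel, both between nodes 1 and 2) = 1/(1/2.7 + 1/6200) = 2.699 Ω
  Rs1 = R1 + Rp1 (series, joined only at node 1) = 1.8 + 2.699 = 4.499 Ω
R_eq = 4.499 Ω

Final answer: 4.499 Ω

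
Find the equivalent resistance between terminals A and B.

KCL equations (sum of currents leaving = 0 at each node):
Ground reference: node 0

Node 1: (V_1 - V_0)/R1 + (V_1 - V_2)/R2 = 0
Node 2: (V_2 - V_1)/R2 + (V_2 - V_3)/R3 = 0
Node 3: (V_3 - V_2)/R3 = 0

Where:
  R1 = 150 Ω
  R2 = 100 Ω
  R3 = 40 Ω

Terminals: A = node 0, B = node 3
Reduce the network between node 0 (A) and node 3 (B) by series/parallel combination:
  Rs1 = R1 + R2 (series, joined only at node 1) = 150 + 100 = 250 Ω
  Rs2 = R3 + Rs1 (series, joined only at node 2) = 40 + 250 = 290 Ω
R_eq = 290 Ω

Final answer: 290 Ω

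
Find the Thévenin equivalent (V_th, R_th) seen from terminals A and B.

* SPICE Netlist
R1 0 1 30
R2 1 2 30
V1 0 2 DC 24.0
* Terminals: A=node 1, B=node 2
Step 1 — V_th is the open-circuit voltage V_A - V_B (nothing connected across the terminals).
Nodal analysis, taking node 2 as the 0 V reference.
Source V1 fixes V_0 = 24 V.
KCL at each unknown node (sum of currents leaving = 0; resistances in Ω):
  Node 1: (V_1 - 24)/30 + (V_1 - 0)/30 = 0
Collecting terms: 0.06667 × V_1 = 0.8  =>  V_1 = 12 V
V_th = V_1 - V_2 = 12 - 0 = 12 V
Step 2 — R_th: zero the source — replace V1 by a short circuit (node 2 merges into node 0) — and find the resistance seen between A (node 1) and B (node 0).
Reduce the network between node 1 (A) and node 0 (B) by series/parallel combination:
  Rp1 = R1 ‖ R2 (parallel, both between nodes 0 and 1) = 1/(1/30 + 1/30) = 15 Ω
R_th = 15 Ω

Final answer: V_th = 12 V, R_th = 15 Ω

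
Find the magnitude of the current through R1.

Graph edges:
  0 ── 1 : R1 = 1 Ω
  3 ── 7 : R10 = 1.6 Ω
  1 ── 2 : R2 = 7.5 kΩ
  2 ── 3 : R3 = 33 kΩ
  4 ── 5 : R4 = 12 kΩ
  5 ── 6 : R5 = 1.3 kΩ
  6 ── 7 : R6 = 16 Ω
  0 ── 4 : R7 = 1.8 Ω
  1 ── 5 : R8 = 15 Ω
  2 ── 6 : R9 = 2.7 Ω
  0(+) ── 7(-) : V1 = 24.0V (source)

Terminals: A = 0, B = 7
Nodal analysis, taking node 7 as the 0 V reference.
Source V1 fixes V_0 = 24 V.
KCL at each unknown node (sum of currents leaving = 0; resistances in Ω):
  Node 1: (V_1 - 24)/1 + (V_1 - V_2)/7500 + (V_1 - V_5)/15 = 0
  Node 2: (V_2 - V_1)/7500 + (V_2 - V_3)/33000 + (V_2 - V_6)/2.7 = 0
  Node 3: (V_3 - V_2)/33000 + (V_3 - 0)/1.6 = 0
  Node 4: (V_4 - V_5)/12000 + (V_4 - 24)/1.8 = 0
  Node 5: (V_5 - V_4)/12000 + (V_5 - V_6)/1300 + (V_5 - V_1)/15 = 0
  Node 6: (V_6 - V_5)/1300 + (V_6 - 0)/16 + (V_6 - V_2)/2.7 = 0
Collecting terms (coefficients in siemens):
  1.067·V_1 - 0.0001333·V_2 - 0.06667·V_5 = 24
  0.3705·V_2 - 0.0001333·V_1 - 0.0000303·V_3 - 0.3704·V_6 = 0
  0.625·V_3 - 0.0000303·V_2 = 0
  0.5556·V_4 - 0.00008333·V_5 = 13.33
  0.06752·V_5 - 0.06667·V_1 - 0.00008333·V_4 - 0.0007692·V_6 = 0
  0.4336·V_6 - 0.3704·V_2 - 0.0007692·V_5 = 0
Solving these 6 simultaneous equations (Gaussian elimination) gives:
  V_1 = 23.98 V, V_2 = 0.3464 V, V_3 = 0.00001679 V, V_4 = 24 V
  V_5 = 23.71 V, V_6 = 0.3379 V
I_R1 = (V_0 - V_1)/R1 = (24 - 23.98)/1 = 0.02111 A
|I_R1| = 0.02111 A

Final answer: |I_R1| = 0.02111 A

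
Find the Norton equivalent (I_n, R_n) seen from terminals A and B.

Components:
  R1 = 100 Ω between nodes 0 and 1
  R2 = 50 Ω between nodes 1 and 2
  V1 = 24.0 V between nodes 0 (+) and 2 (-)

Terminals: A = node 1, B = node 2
Find the Thévenin equivalent first; then I_n = V_th/R_th and R_n = R_th.
Step 1 — V_th is the open-circuit voltage V_A - V_B (nothing connected across the terminals).
Nodal analysis, taking node 2 as the 0 V reference.
Source V1 fixes V_0 = 24 V.
KCL at each unknown node (sum of currents leaving = 0; resistances in Ω):
  Node 1: (V_1 - 24)/100 + (V_1 - 0)/50 = 0
Collecting terms: 0.03 × V_1 = 0.24  =>  V_1 = 8 V
V_th = V_1 - V_2 = 8 - 0 = 8 V
Step 2 — R_th: zero the source — replace V1 by a short circuit (node 2 merges into node 0) — and find the resistance seen between A (node 1) and B (node 0).
Reduce the network between node 1 (A) and node 0 (B) by series/parallel combination:
  Rp1 = R1 ‖ R2 (parallel, both between nodes 0 and 1) = 1/(1/100 + 1/50) = 33.33 Ω
R_th = 33.33 Ω
I_n = V_th/R_th = 8/33.33 = 0.24 A, and R_n = R_th = 33.33 Ω

Final answer: I_n = 0.24 A, R_n = 33.33 Ω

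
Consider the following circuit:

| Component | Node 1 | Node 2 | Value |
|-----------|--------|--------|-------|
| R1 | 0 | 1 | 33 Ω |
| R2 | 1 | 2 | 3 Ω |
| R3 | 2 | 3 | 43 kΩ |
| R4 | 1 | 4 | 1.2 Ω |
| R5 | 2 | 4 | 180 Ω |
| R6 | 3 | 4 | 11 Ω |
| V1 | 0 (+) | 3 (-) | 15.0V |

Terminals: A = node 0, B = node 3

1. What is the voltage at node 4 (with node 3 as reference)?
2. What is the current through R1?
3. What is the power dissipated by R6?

Nodal analysis, taking node 3 as the 0 V reference.
Source V1 fixes V_0 = 15 V.
KCL at each unknown node (sum of currents leaving = 0; resistances in Ω):
  Node 1: (V_1 - 15)/33 + (V_1 - V_2)/3 + (V_1 - V_4)/1.2 = 0
  Node 2: (V_2 - V_1)/3 + (V_2 - 0)/43000 + (V_2 - V_4)/180 = 0
  Node 4: (V_4 - V_1)/1.2 + (V_4 - V_2)/180 + (V_4 - 0)/11 = 0
Collecting terms (coefficients in siemens):
  1.197·V_1 - 0.3333·V_2 - 0.8333·V_4 = 0.4545
  0.3389·V_2 - 0.3333·V_1 - 0.005556·V_4 = 0
  0.9298·V_4 - 0.8333·V_1 - 0.005556·V_2 = 0
Solving these 3 simultaneous equations (Gaussian elimination) gives:
  V_1 = 4.046 V, V_2 = 4.039 V, V_4 = 3.65 V
Part 1:
  Read off the nodal solution: V_4 = 3.65 V
Part 2:
  I_R1 = (V_0 - V_1)/R1 = (15 - 4.046)/33 = 0.3319 A
  Magnitude: I_R1 = 0.3319 A
Part 3:
  I_R6 = (V_3 - V_4)/R6 = (0 - 3.65)/11 = -0.3318 A
  P_R6 = I_R6² × R6 = (-0.3318)² × 11 = 1.211 W

Final answers:
1. V_4 = 3.65 V
2. I_R1 = 0.3319 A
3. P_R6 = 1.211 W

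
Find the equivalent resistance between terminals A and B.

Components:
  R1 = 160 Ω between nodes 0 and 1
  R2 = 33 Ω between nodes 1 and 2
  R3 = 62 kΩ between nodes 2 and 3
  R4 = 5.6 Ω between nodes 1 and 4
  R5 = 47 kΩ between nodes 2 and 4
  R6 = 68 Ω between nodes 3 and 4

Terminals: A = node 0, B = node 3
The network is not a plain series/parallel combination. Inject a 1 A test current into terminal A (node 0) and return it from terminal B (node 3); then R_eq = V_A / (1 A).
Nodal analysis, taking node 3 as the 0 V reference.
Current source I_test pushes 1 A into node 0 and draws it out of node 3.
KCL at each unknown node (sum of currents leaving = 0; resistances in Ω):
  Node 0: (V_0 - V_1)/160 - 1 = 0
  Node 1: (V_1 - V_0)/160 + (V_1 - V_2)/33 + (V_1 - V_4)/5.6 = 0
  Node 2: (V_2 - V_1)/33 + (V_2 - 0)/62000 + (V_2 - V_4)/47000 = 0
  Node 4: (V_4 - V_1)/5.6 + (V_4 - V_2)/47000 + (V_4 - 0)/68 = 0
Collecting terms (coefficients in siemens):
  0.00625·V_0 - 0.00625·V_1 = 1
  0.2151·V_1 - 0.00625·V_0 - 0.0303·V_2 - 0.1786·V_4 = 0
  0.03034·V_2 - 0.0303·V_1 - 0.00002128·V_4 = 0
  0.1933·V_4 - 0.1786·V_1 - 0.00002128·V_2 = 0
Solving these 4 simultaneous equations (Gaussian elimination) gives:
  V_0 = 233.5 V, V_1 = 73.51 V, V_2 = 73.47 V, V_4 = 67.92 V
R_eq = V_0 / 1 A = 233.5 Ω

Final answer: 233.5 Ω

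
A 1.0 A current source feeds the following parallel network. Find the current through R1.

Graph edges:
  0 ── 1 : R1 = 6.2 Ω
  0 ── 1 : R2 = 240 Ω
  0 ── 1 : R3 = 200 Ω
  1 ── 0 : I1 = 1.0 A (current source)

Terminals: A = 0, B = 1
All resistors sit directly between nodes 0 and 1, so they are in parallel and share one voltage V; the full source current 1 A splits among them.
1/R_par = 1/6.2 + 1/240 + 1/200 = 0.1705 S  =>  R_par = 5.867 Ω
V = I × R_par = 1 × 5.867 = 5.867 V
I_R1 = V/R1 = 5.867/6.2 = 0.9462 A

Final answer: 0.9462 A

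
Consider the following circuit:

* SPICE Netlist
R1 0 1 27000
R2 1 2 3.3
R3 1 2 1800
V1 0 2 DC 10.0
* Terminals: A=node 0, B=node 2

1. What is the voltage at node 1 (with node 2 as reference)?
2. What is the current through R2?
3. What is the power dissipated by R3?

Nodal analysis, taking node 2 as the 0 V reference.
Source V1 fixes V_0 = 10 V.
KCL at each unknown node (sum of currents leaving = 0; resistances in Ω):
  Node 1: (V_1 - 10)/27000 + (V_1 - 0)/3.3 + (V_1 - 0)/1800 = 0
Collecting terms: 0.3036 × V_1 = 0.0003704  =>  V_1 = 0.00122 V
Part 1:
  Read off the nodal solution: V_1 = 0.00122 V
Part 2:
  I_R2 = (V_1 - V_2)/R2 = (0.00122 - 0)/3.3 = 0.0003696 A
  Magnitude: I_R2 = 0.0003696 A
Part 3:
  I_R3 = (V_1 - V_2)/R3 = (0.00122 - 0)/1800 = 0.0000006777 A
  P_R3 = I_R3² × R3 = (0.0000006777)² × 1800 = 0.0000000008267 W

Final answers:
1. V_1 = 0.00122 V
2. I_R2 = 0.0003696 A
3. P_R3 = 8.267e-10 W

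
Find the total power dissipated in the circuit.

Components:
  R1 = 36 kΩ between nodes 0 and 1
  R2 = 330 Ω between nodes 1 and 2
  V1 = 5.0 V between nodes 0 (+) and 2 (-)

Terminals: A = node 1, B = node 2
Nodal analysis, taking node 2 as the 0 V reference.
Source V1 fixes V_0 = 5 V.
KCL at each unknown node (sum of currents leaving = 0; resistances in Ω):
  Node 1: (V_1 - 5)/36000 + (V_1 - 0)/330 = 0
Collecting terms: 0.003058 × V_1 = 0.0001389  =>  V_1 = 0.04542 V
Power in each resistor, P = (ΔV)²/R:
  P_R1 = (5 - 0.04542)²/36000 = 0.0006819 W
  P_R2 = (0.04542 - 0)²/330 = 0.000006251 W
P_total = P_R1 + P_R2 = 0.0006881 W

Final answer: 0.0006881 W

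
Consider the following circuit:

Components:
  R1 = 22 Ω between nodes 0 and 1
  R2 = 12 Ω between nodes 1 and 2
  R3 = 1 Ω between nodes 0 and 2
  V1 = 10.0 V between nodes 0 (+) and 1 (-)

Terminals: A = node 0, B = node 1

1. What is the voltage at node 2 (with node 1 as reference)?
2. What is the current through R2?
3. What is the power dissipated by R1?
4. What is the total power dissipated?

Nodal analysis, taking node 1 as the 0 V reference.
Source V1 fixes V_0 = 10 V.
KCL at each unknown node (sum of currents leaving = 0; resistances in Ω):
  Node 2: (V_2 - 0)/12 + (V_2 - 10)/1 = 0
Collecting terms: 1.083 × V_2 = 10  =>  V_2 = 9.231 V
Part 1:
  Read off the nodal solution: V_2 = 9.231 V
Part 2:
  I_R2 = (V_1 - V_2)/R2 = (0 - 9.231)/12 = -0.7692 A
  Magnitude: I_R2 = 0.7692 A
Part 3:
  I_R1 = (V_0 - V_1)/R1 = (10 - 0)/22 = 0.4545 A
  P_R1 = I_R1² × R1 = (0.4545)² × 22 = 4.545 W
Part 4:
  Power in each resistor, P = (ΔV)²/R:
    P_R1 = (10 - 0)²/22 = 4.545 W
    P_R2 = (0 - 9.231)²/12 = 7.101 W
    P_R3 = (10 - 9.231)²/1 = 0.5917 W
  P_total = P_R1 + P_R2 + P_R3 = 12.24 W

Final answers:
1. V_2 = 9.231 V
2. I_R2 = 0.7692 A
3. P_R1 = 4.545 W
4. P_total = 12.24 W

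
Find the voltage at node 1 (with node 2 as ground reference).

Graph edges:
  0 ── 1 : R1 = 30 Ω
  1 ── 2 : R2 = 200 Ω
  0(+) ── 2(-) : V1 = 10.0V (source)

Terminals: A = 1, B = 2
Nodal analysis, taking node 2 as the 0 V reference.
Source V1 fixes V_0 = 10 V.
KCL at each unknown node (sum of currents leaving = 0; resistances in Ω):
  Node 1: (V_1 - 10)/30 + (V_1 - 0)/200 = 0
Collecting terms: 0.03833 × V_1 = 0.3333  =>  V_1 = 8.696 V
The requested potential is V_1 = 8.696 V.

Final answer: V_1 = 8.696 V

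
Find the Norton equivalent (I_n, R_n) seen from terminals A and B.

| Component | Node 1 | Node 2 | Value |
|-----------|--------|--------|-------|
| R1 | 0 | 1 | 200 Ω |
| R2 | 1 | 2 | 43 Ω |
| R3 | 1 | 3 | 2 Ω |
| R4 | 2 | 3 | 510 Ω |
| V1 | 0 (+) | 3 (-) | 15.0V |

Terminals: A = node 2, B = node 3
Find the Thévenin equivalent first; then I_n = V_th/R_th and R_n = R_th.
Step 1 — V_th is the open-circuit voltage V_A - V_B (nothing connected across the terminals).
Nodal analysis, taking node 3 as the 0 V reference.
Source V1 fixes V_0 = 15 V.
KCL at each unknown node (sum of currents leaving = 0; resistances in Ω):
  Node 1: (V_1 - 15)/200 + (V_1 - V_2)/43 + (V_1 - 0)/2 = 0
  Node 2: (V_2 - V_1)/43 + (V_2 - 0)/510 = 0
Collecting terms (coefficients in siemens):
  0.5283·V_1 - 0.02326·V_2 = 0.075
  0.02522·V_2 - 0.02326·V_1 = 0
Determinant D = (0.5283)(0.02522) - (-0.02326)(-0.02326) = 0.01278
V_1 = [(0.075)(0.02522) - (-0.02326)(0)]/D = 0.148 V
V_2 = [(0.5283)(0) - (0.075)(-0.02326)]/D = 0.1365 V
V_th = V_2 - V_3 = 0.1365 - 0 = 0.1365 V
Step 2 — R_th: zero the source — replace V1 by a short circuit (node 3 merges into node 0) — and find the resistance seen between A (node 2) and B (node 0).
Reduce the network between node 2 (A) and node 0 (B) by series/parallel combination:
  Rp1 = R1 ‖ R3 (parallel, both between nodes 0 and 1) = 1/(1/200 + 1/2) = 1.98 Ω
  Rs1 = R2 + Rp1 (series, joined only at node 1) = 43 + 1.98 = 44.98 Ω
  Rp2 = R4 ‖ Rs1 (parallel, both between nodes 0 and 2) = 1/(1/510 + 1/44.98) = 41.33 Ω
R_th = 41.33 Ω
I_n = V_th/R_th = 0.1365/41.33 = 0.003302 A, and R_n = R_th = 41.33 Ω

Final answer: I_n = 0.003302 A, R_n = 41.33 Ω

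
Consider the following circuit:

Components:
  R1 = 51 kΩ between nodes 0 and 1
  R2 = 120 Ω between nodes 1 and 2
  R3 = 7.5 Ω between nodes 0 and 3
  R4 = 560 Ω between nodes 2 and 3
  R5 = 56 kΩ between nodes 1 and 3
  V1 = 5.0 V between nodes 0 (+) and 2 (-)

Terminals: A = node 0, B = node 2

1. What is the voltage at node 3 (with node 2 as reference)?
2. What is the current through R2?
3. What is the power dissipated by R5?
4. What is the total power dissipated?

Nodal analysis, taking node 2 as the 0 V reference.
Source V1 fixes V_0 = 5 V.
KCL at each unknown node (sum of currents leaving = 0; resistances in Ω):
  Node 1: (V_1 - 5)/51000 + (V_1 - 0)/120 + (V_1 - V_3)/56000 = 0
  Node 3: (V_3 - 5)/7.5 + (V_3 - 0)/560 + (V_3 - V_1)/56000 = 0
Collecting terms (coefficients in siemens):
  0.008371·V_1 - 0.00001786·V_3 = 0.00009804
  0.1351·V_3 - 0.00001786·V_1 = 0.6667
Determinant D = (0.008371)(0.1351) - (-0.00001786)(-0.00001786) = 0.001131
V_1 = [(0.00009804)(0.1351) - (-0.00001786)(0.6667)]/D = 0.02224 V
V_3 = [(0.008371)(0.6667) - (0.00009804)(-0.00001786)]/D = 4.933 V
Part 1:
  Read off the nodal solution: V_3 = 4.933 V
Part 2:
  I_R2 = (V_1 - V_2)/R2 = (0.02224 - 0)/120 = 0.0001853 A
  Magnitude: I_R2 = 0.0001853 A
Part 3:
  I_R5 = (V_1 - V_3)/R5 = (0.02224 - 4.933)/56000 = -0.0000877 A
  P_R5 = I_R5² × R5 = (-0.0000877)² × 56000 = 0.0004307 W
Part 4:
  Power in each resistor, P = (ΔV)²/R:
    P_R1 = (5 - 0.02224)²/51000 = 0.0004858 W
    P_R2 = (0.02224 - 0)²/120 = 0.00000412 W
    P_R3 = (5 - 4.933)²/7.5 = 0.0005937 W
    P_R4 = (0 - 4.933)²/560 = 0.04346 W
    P_R5 = (0.02224 - 4.933)²/56000 = 0.0004307 W
  P_total = P_R1 + P_R2 + P_R3 + P_R4 + P_R5 = 0.04497 W

Final answers:
1. V_3 = 4.933 V
2. I_R2 = 0.0001853 A
3. P_R5 = 0.0004307 W
4. P_total = 0.04497 W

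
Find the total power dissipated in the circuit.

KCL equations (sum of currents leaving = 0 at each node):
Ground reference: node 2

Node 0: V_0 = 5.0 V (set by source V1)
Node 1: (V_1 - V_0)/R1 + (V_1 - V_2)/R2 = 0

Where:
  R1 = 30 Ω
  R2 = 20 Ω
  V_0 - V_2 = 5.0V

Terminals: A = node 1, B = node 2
Nodal analysis, taking node 2 as the 0 V reference.
Source V1 fixes V_0 = 5 V.
KCL at each unknown node (sum of currents leaving = 0; resistances in Ω):
  Node 1: (V_1 - 5)/30 + (V_1 - 0)/20 = 0
Collecting terms: 0.08333 × V_1 = 0.1667  =>  V_1 = 2 V
Power in each resistor, P = (ΔV)²/R:
  P_R1 = (5 - 2)²/30 = 0.3 W
  P_R2 = (2 - 0)²/20 = 0.2 W
P_total = P_R1 + P_R2 = 0.5 W

Final answer: 0.5 W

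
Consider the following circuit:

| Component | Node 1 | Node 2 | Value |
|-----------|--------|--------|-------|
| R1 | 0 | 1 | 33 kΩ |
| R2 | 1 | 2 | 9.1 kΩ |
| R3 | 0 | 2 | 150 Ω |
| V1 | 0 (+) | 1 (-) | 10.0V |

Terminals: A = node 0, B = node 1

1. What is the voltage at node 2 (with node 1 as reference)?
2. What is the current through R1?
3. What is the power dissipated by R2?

Nodal analysis, taking node 1 as the 0 V reference.
Source V1 fixes V_0 = 10 V.
KCL at each unknown node (sum of currents leaving = 0; resistances in Ω):
  Node 2: (V_2 - 0)/9100 + (V_2 - 10)/150 = 0
Collecting terms: 0.006777 × V_2 = 0.06667  =>  V_2 = 9.838 V
Part 1:
  Read off the nodal solution: V_2 = 9.838 V
Part 2:
  I_R1 = (V_0 - V_1)/R1 = (10 - 0)/33000 = 0.000303 A
  Magnitude: I_R1 = 0.000303 A
Part 3:
  I_R2 = (V_1 - V_2)/R2 = (0 - 9.838)/9100 = -0.001081 A
  P_R2 = I_R2² × R2 = (-0.001081)² × 9100 = 0.01064 W

Final answers:
1. V_2 = 9.838 V
2. I_R1 = 0.000303 A
3. P_R2 = 0.01064 W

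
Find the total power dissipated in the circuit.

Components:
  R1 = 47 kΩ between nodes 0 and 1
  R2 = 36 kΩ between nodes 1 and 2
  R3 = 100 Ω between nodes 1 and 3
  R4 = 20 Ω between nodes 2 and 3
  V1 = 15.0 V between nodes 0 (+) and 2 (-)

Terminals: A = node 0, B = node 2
Nodal analysis, taking node 2 as the 0 V reference.
Source V1 fixes V_0 = 15 V.
KCL at each unknown node (sum of currents leaving = 0; resistances in Ω):
  Node 1: (V_1 - 15)/47000 + (V_1 - 0)/36000 + (V_1 - V_3)/100 = 0
  Node 3: (V_3 - V_1)/100 + (V_3 - 0)/20 = 0
Collecting terms (coefficients in siemens):
  0.01005·V_1 - 0.01·V_3 = 0.0003191
  0.06·V_3 - 0.01·V_1 = 0
Determinant D = (0.01005)(0.06) - (-0.01)(-0.01) = 0.0005029
V_1 = [(0.0003191)(0.06) - (-0.01)(0)]/D = 0.03807 V
V_3 = [(0.01005)(0) - (0.0003191)(-0.01)]/D = 0.006346 V
Power in each resistor, P = (ΔV)²/R:
  P_R1 = (15 - 0.03807)²/47000 = 0.004763 W
  P_R2 = (0.03807 - 0)²/36000 = 0.00000004027 W
  P_R3 = (0.03807 - 0.006346)²/100 = 0.00001007 W
  P_R4 = (0 - 0.006346)²/20 = 0.000002013 W
P_total = P_R1 + P_R2 + P_R3 + P_R4 = 0.004775 W

Final answer: 0.004775 W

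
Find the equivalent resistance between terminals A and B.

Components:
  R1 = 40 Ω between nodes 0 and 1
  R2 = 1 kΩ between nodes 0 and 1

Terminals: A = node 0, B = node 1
Reduce the network between node 0 (A) and node 1 (B) by series/parallel combination:
  Rp1 = R1 ‖ R2 (parallel, both between nodes 0 and 1) = 1/(1/40 + 1/1000) = 38.46 Ω
R_eq = 38.46 Ω

Final answer: 38.46 Ω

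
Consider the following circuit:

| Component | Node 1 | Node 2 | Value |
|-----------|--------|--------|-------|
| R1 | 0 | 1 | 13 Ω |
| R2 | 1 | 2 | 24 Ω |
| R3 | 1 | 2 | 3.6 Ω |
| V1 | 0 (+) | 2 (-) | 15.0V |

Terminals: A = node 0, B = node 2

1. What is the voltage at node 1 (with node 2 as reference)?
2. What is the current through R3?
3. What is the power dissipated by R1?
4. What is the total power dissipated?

Nodal analysis, taking node 2 as the 0 V reference.
Source V1 fixes V_0 = 15 V.
KCL at each unknown node (sum of currents leaving = 0; resistances in Ω):
  Node 1: (V_1 - 15)/13 + (V_1 - 0)/24 + (V_1 - 0)/3.6 = 0
Collecting terms: 0.3964 × V_1 = 1.154  =>  V_1 = 2.911 V
Part 1:
  Read off the nodal solution: V_1 = 2.911 V
Part 2:
  I_R3 = (V_1 - V_2)/R3 = (2.911 - 0)/3.6 = 0.8086 A
  Magnitude: I_R3 = 0.8086 A
Part 3:
  I_R1 = (V_0 - V_1)/R1 = (15 - 2.911)/13 = 0.9299 A
  P_R1 = I_R1² × R1 = (0.9299)² × 13 = 11.24 W
Part 4:
  Power in each resistor, P = (ΔV)²/R:
    P_R1 = (15 - 2.911)²/13 = 11.24 W
    P_R2 = (2.911 - 0)²/24 = 0.3531 W
    P_R3 = (2.911 - 0)²/3.6 = 2.354 W
  P_total = P_R1 + P_R2 + P_R3 = 13.95 W

Final answers:
1. V_1 = 2.911 V
2. I_R3 = 0.8086 A
3. P_R1 = 11.24 W
4. P_total = 13.95 W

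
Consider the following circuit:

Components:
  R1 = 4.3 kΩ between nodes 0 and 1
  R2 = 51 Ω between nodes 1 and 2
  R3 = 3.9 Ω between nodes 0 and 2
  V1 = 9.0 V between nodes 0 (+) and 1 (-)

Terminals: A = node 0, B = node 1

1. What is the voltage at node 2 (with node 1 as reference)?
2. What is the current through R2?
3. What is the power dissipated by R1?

Nodal analysis, taking node 1 as the 0 V reference.
Source V1 fixes V_0 = 9 V.
KCL at each unknown node (sum of currents leaving = 0; resistances in Ω):
  Node 2: (V_2 - 0)/51 + (V_2 - 9)/3.9 = 0
Collecting terms: 0.276 × V_2 = 2.308  =>  V_2 = 8.361 V
Part 1:
  Read off the nodal solution: V_2 = 8.361 V
Part 2:
  I_R2 = (V_1 - V_2)/R2 = (0 - 8.361)/51 = -0.1639 A
  Magnitude: I_R2 = 0.1639 A
Part 3:
  I_R1 = (V_0 - V_1)/R1 = (9 - 0)/4300 = 0.002093 A
  P_R1 = I_R1² × R1 = (0.002093)² × 4300 = 0.01884 W

Final answers:
1. V_2 = 8.361 V
2. I_R2 = 0.1639 A
3. P_R1 = 0.01884 W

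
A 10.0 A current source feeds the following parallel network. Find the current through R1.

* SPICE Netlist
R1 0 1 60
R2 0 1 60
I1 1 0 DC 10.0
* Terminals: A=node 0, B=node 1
All resistors sit directly between nodes 0 and 1, so they are in parallel and share one voltage V; the full source current 10 A splits among them.
1/R_par = 1/60 + 1/60 = 0.03333 S  =>  R_par = 30 Ω
V = I × R_par = 10 × 30 = 300 V
I_R1 = V/R1 = 300/60 = 5 A

Final answer: 5 A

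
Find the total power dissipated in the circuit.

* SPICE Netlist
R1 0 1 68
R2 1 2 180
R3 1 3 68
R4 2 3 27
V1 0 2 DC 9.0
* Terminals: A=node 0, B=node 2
Nodal analysis, taking node 2 as the 0 V reference.
Source V1 fixes V_0 = 9 V.
KCL at each unknown node (sum of currents leaving = 0; resistances in Ω):
  Node 1: (V_1 - 9)/68 + (V_1 - 0)/180 + (V_1 - V_3)/68 = 0
  Node 3: (V_3 - V_1)/68 + (V_3 - 0)/27 = 0
Collecting terms (coefficients in siemens):
  0.03497·V_1 - 0.01471·V_3 = 0.1324
  0.05174·V_3 - 0.01471·V_1 = 0
Determinant D = (0.03497)(0.05174) - (-0.01471)(-0.01471) = 0.001593
V_1 = [(0.1324)(0.05174) - (-0.01471)(0)]/D = 4.299 V
V_3 = [(0.03497)(0) - (0.1324)(-0.01471)]/D = 1.222 V
Power in each resistor, P = (ΔV)²/R:
  P_R1 = (9 - 4.299)²/68 = 0.325 W
  P_R2 = (4.299 - 0)²/180 = 0.1027 W
  P_R3 = (4.299 - 1.222)²/68 = 0.1392 W
  P_R4 = (0 - 1.222)²/27 = 0.05529 W
P_total = P_R1 + P_R2 + P_R3 + P_R4 = 0.6222 W

Final answer: 0.6222 W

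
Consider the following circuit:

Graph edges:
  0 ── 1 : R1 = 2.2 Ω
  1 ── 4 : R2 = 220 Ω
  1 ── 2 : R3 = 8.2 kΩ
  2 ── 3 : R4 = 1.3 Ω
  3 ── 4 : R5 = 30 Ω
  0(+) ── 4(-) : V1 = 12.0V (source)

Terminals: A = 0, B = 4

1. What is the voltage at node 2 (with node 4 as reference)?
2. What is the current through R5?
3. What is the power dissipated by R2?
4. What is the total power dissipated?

Nodal analysis, taking node 4 as the 0 V reference.
Source V1 fixes V_0 = 12 V.
KCL at each unknown node (sum of currents leaving = 0; resistances in Ω):
  Node 1: (V_1 - 12)/2.2 + (V_1 - 0)/220 + (V_1 - V_2)/8200 = 0
  Node 2: (V_2 - V_1)/8200 + (V_2 - V_3)/1.3 = 0
  Node 3: (V_3 - V_2)/1.3 + (V_3 - 0)/30 = 0
Collecting terms (coefficients in siemens):
  0.4592·V_1 - 0.000122·V_2 = 5.455
  0.7694·V_2 - 0.000122·V_1 - 0.7692·V_3 = 0
  0.8026·V_3 - 0.7692·V_2 = 0
Solving these 3 simultaneous equations (Gaussian elimination) gives:
  V_1 = 11.88 V, V_2 = 0.04517 V, V_3 = 0.04329 V
Part 1:
  Read off the nodal solution: V_2 = 0.04517 V
Part 2:
  I_R5 = (V_3 - V_4)/R5 = (0.04329 - 0)/30 = 0.001443 A
  Magnitude: I_R5 = 0.001443 A
Part 3:
  I_R2 = (V_1 - V_4)/R2 = (11.88 - 0)/220 = 0.05399 A
  P_R2 = I_R2² × R2 = (0.05399)² × 220 = 0.6413 W
Part 4:
  Power in each resistor, P = (ΔV)²/R:
    P_R1 = (12 - 11.88)²/2.2 = 0.00676 W
    P_R2 = (11.88 - 0)²/220 = 0.6413 W
    P_R3 = (11.88 - 0.04517)²/8200 = 0.01708 W
    P_R4 = (0.04517 - 0.04329)²/1.3 = 0.000002707 W
    P_R5 = (0.04329 - 0)²/30 = 0.00006247 W
  P_total = P_R1 + P_R2 + P_R3 + P_R4 + P_R5 = 0.6652 W

Final answers:
1. V_2 = 0.04517 V
2. I_R5 = 0.001443 A
3. P_R2 = 0.6413 W
4. P_total = 0.6652 W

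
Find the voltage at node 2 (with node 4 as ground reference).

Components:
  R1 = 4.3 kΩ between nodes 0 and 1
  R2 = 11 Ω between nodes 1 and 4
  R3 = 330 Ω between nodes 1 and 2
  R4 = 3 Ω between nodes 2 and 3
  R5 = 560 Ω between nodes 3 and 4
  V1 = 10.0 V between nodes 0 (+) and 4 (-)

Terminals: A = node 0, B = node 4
Nodal analysis, taking node 4 as the 0 V reference.
Source V1 fixes V_0 = 10 V.
KCL at each unknown node (sum of currents leaving = 0; resistances in Ω):
  Node 1: (V_1 - 10)/4300 + (V_1 - 0)/11 + (V_1 - V_2)/330 = 0
  Node 2: (V_2 - V_1)/330 + (V_2 - V_3)/3 = 0
  Node 3: (V_3 - V_2)/3 + (V_3 - 0)/560 = 0
Collecting terms (coefficients in siemens):
  0.09417·V_1 - 0.00303·V_2 = 0.002326
  0.3364·V_2 - 0.00303·V_1 - 0.3333·V_3 = 0
  0.3351·V_3 - 0.3333·V_2 = 0
Solving these 3 simultaneous equations (Gaussian elimination) gives:
  V_1 = 0.02521 V, V_2 = 0.01589 V, V_3 = 0.01581 V
The requested potential is V_2 = 0.01589 V.

Final answer: V_2 = 0.01589 V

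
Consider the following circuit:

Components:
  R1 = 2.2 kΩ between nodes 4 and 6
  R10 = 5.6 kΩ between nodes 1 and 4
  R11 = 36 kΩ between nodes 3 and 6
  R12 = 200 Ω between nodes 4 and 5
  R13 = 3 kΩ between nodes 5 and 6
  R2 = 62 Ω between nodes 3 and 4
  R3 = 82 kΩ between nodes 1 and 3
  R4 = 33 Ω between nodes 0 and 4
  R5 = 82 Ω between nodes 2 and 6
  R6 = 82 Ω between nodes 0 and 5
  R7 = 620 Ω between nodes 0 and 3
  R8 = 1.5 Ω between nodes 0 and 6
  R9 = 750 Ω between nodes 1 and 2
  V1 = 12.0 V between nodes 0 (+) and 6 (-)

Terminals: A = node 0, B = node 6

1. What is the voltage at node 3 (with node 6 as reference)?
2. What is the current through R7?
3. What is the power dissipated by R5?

Nodal analysis, taking node 6 as the 0 V reference.
Source V1 fixes V_0 = 12 V.
KCL at each unknown node (sum of currents leaving = 0; resistances in Ω):
  Node 1: (V_1 - V_3)/82000 + (V_1 - V_2)/750 + (V_1 - V_4)/5600 = 0
  Node 2: (V_2 - 0)/82 + (V_2 - V_1)/750 = 0
  Node 3: (V_3 - V_4)/62 + (V_3 - V_1)/82000 + (V_3 - 12)/620 + (V_3 - 0)/36000 = 0
  Node 4: (V_4 - 0)/2200 + (V_4 - V_3)/62 + (V_4 - 12)/33 + (V_4 - V_1)/5600 + (V_4 - V_5)/200 = 0
  Node 5: (V_5 - 12)/82 + (V_5 - V_4)/200 + (V_5 - 0)/3000 = 0
Collecting terms (coefficients in siemens):
  0.001524·V_1 - 0.001333·V_2 - 0.0000122·V_3 - 0.0001786·V_4 = 0
  0.01353·V_2 - 0.001333·V_1 = 0
  0.01778·V_3 - 0.0000122·V_1 - 0.01613·V_4 = 0.01935
  0.05207·V_4 - 0.0001786·V_1 - 0.01613·V_3 - 0.005·V_5 = 0.3636
  0.01753·V_5 - 0.005·V_4 = 0.1463
Solving these 5 simultaneous equations (Gaussian elimination) gives:
  V_1 = 1.61 V, V_2 = 0.1587 V, V_3 = 11.75 V, V_4 = 11.75 V
  V_5 = 11.7 V
Part 1:
  Read off the nodal solution: V_3 = 11.75 V
Part 2:
  I_R7 = (V_0 - V_3)/R7 = (12 - 11.75)/620 = 0.000402 A
  Magnitude: I_R7 = 0.000402 A
Part 3:
  I_R5 = (V_2 - V_6)/R5 = (0.1587 - 0)/82 = 0.001935 A
  P_R5 = I_R5² × R5 = (0.001935)² × 82 = 0.000307 W

Final answers:
1. V_3 = 11.75 V
2. I_R7 = 0.000402 A
3. P_R5 = 0.000307 W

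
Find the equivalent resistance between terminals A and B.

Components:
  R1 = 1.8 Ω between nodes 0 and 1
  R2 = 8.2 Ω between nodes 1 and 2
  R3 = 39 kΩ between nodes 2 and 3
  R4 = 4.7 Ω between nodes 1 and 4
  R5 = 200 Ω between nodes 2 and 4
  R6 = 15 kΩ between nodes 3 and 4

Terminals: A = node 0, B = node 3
The network is not a plain series/parallel combination. Inject a 1 A test current into terminal A (node 0) and return it from terminal B (node 3); then R_eq = V_A / (1 A).
Nodal analysis, taking node 3 as the 0 V reference.
Current source I_test pushes 1 A into node 0 and draws it out of node 3.
KCL at each unknown node (sum of currents leaving = 0; resistances in Ω):
  Node 0: (V_0 - V_1)/1.8 - 1 = 0
  Node 1: (V_1 - V_0)/1.8 + (V_1 - V_2)/8.2 + (V_1 - V_4)/4.7 = 0
  Node 2: (V_2 - V_1)/8.2 + (V_2 - 0)/39000 + (V_2 - V_4)/200 = 0
  Node 4: (V_4 - V_1)/4.7 + (V_4 - V_2)/200 + (V_4 - 0)/15000 = 0
Collecting terms (coefficients in siemens):
  0.5556·V_0 - 0.5556·V_1 = 1
  0.8903·V_1 - 0.5556·V_0 - 0.122·V_2 - 0.2128·V_4 = 0
  0.127·V_2 - 0.122·V_1 - 0.005·V_4 = 0
  0.2178·V_4 - 0.2128·V_1 - 0.005·V_2 = 0
Solving these 4 simultaneous equations (Gaussian elimination) gives:
  V_0 = 10840 V, V_1 = 10840 V, V_2 = 10830 V, V_4 = 10830 V
R_eq = V_0 / 1 A = 10840 Ω = 10.84 kΩ

Final answer: 10.84 kΩ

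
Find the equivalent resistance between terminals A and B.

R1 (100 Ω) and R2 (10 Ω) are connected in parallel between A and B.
Reduce the network between node 0 (A) and node 1 (B) by series/parallel combination:
  Rp1 = R1 ‖ R2 (parallel, both between nodes 0 and 1) = 1/(1/100 + 1/10) = 9.091 Ω
R_eq = 9.091 Ω

Final answer: 9.091 Ω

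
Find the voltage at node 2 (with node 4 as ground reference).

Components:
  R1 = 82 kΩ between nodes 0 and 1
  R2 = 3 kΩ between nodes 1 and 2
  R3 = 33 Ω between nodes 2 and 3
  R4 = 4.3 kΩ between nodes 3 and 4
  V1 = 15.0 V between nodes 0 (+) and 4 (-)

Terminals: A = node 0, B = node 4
Nodal analysis, taking node 4 as the 0 V reference.
Source V1 fixes V_0 = 15 V.
KCL at each unknown node (sum of currents leaving = 0; resistances in Ω):
  Node 1: (V_1 - 15)/82000 + (V_1 - V_2)/3000 = 0
  Node 2: (V_2 - V_1)/3000 + (V_2 - V_3)/33 = 0
  Node 3: (V_3 - V_2)/33 + (V_3 - 0)/4300 = 0
Collecting terms (coefficients in siemens):
  0.0003455·V_1 - 0.0003333·V_2 = 0.0001829
  0.03064·V_2 - 0.0003333·V_1 - 0.0303·V_3 = 0
  0.03054·V_3 - 0.0303·V_2 = 0
Solving these 3 simultaneous equations (Gaussian elimination) gives:
  V_1 = 1.231 V, V_2 = 0.7276 V, V_3 = 0.722 V
The requested potential is V_2 = 0.7276 V.

Final answer: V_2 = 0.7276 V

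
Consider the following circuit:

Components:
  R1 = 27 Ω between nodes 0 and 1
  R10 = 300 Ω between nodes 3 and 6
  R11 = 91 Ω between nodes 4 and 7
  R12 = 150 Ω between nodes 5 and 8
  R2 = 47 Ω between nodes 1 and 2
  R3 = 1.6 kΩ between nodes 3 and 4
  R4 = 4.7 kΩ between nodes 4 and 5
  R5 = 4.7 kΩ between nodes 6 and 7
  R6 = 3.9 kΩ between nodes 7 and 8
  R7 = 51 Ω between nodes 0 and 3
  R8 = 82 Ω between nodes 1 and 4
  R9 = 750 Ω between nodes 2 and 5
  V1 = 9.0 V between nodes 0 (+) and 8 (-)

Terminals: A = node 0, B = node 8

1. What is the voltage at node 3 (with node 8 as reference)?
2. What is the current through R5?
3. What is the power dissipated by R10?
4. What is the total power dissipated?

Nodal analysis, taking node 8 as the 0 V reference.
Source V1 fixes V_0 = 9 V.
KCL at each unknown node (sum of currents leaving = 0; resistances in Ω):
  Node 1: (V_1 - 9)/27 + (V_1 - V_2)/47 + (V_1 - V_4)/82 = 0
  Node 2: (V_2 - V_1)/47 + (V_2 - V_5)/750 = 0
  Node 3: (V_3 - V_4)/1600 + (V_3 - 9)/51 + (V_3 - V_6)/300 = 0
  Node 4: (V_4 - V_3)/1600 + (V_4 - V_5)/4700 + (V_4 - V_1)/82 + (V_4 - V_7)/91 = 0
  Node 5: (V_5 - V_4)/4700 + (V_5 - V_2)/750 + (V_5 - 0)/150 = 0
  Node 6: (V_6 - V_7)/4700 + (V_6 - V_3)/300 = 0
  Node 7: (V_7 - V_6)/4700 + (V_7 - 0)/3900 + (V_7 - V_4)/91 = 0
Collecting terms (coefficients in siemens):
  0.07051·V_1 - 0.02128·V_2 - 0.0122·V_4 = 0.3333
  0.02261·V_2 - 0.02128·V_1 - 0.001333·V_5 = 0
  0.02357·V_3 - 0.000625·V_4 - 0.003333·V_6 = 0.1765
  0.02402·V_4 - 0.0122·V_1 - 0.000625·V_3 - 0.0002128·V_5 - 0.01099·V_7 = 0
  0.008213·V_5 - 0.001333·V_2 - 0.0002128·V_4 = 0
  0.003546·V_6 - 0.003333·V_3 - 0.0002128·V_7 = 0
  0.01146·V_7 - 0.01099·V_4 - 0.0002128·V_6 = 0
Solving these 7 simultaneous equations (Gaussian elimination) gives:
  V_1 = 8.676 V, V_2 = 8.256 V, V_3 = 8.975 V, V_4 = 8.423 V
  V_5 = 1.559 V, V_6 = 8.931 V, V_7 = 8.244 V
Part 1:
  Read off the nodal solution: V_3 = 8.975 V
Part 2:
  I_R5 = (V_6 - V_7)/R5 = (8.931 - 8.244)/4700 = 0.0001462 A
  Magnitude: I_R5 = 0.0001462 A
Part 3:
  I_R10 = (V_3 - V_6)/R10 = (8.975 - 8.931)/300 = 0.0001462 A
  P_R10 = I_R10² × R10 = (0.0001462)² × 300 = 0.000006415 W
Part 4:
  Power in each resistor, P = (ΔV)²/R:
    P_R1 = (9 - 8.676)²/27 = 0.003896 W
    P_R2 = (8.676 - 8.256)²/47 = 0.003748 W
    P_R3 = (8.975 - 8.423)²/1600 = 0.0001905 W
    P_R4 = (8.423 - 1.559)²/4700 = 0.01003 W
    P_R5 = (8.931 - 8.244)²/4700 = 0.0001005 W
    P_R6 = (8.244 - 0)²/3900 = 0.01743 W
    P_R7 = (9 - 8.975)²/51 = 0.00001231 W
    P_R8 = (8.676 - 8.423)²/82 = 0.0007794 W
    P_R9 = (8.256 - 1.559)²/750 = 0.05981 W
    P_R10 = (8.975 - 8.931)²/300 = 0.000006415 W
    P_R11 = (8.423 - 8.244)²/91 = 0.0003523 W
    P_R12 = (1.559 - 0)²/150 = 0.01619 W
  P_total = P_R1 + P_R2 + P_R3 + P_R4 + P_R5 + P_R6 + P_R7 + P_R8 + P_R9 + P_R10 + P_R11 + P_R12 = 0.1125 W

Final answers:
1. V_3 = 8.975 V
2. I_R5 = 0.0001462 A
3. P_R10 = 6.415e-06 W
4. P_total = 0.1125 W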